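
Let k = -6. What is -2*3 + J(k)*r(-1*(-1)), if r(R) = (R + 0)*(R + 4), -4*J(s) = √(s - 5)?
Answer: -6 - 5*I*√11/4 ≈ -6.0 - 4.1458*I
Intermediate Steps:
J(s) = -√(-5 + s)/4 (J(s) = -√(s - 5)/4 = -√(-5 + s)/4)
r(R) = R*(4 + R)
-2*3 + J(k)*r(-1*(-1)) = -2*3 + (-√(-5 - 6)/4)*((-1*(-1))*(4 - 1*(-1))) = -6 + (-I*√11/4)*(1*(4 + 1)) = -6 + (-I*√11/4)*(1*5) = -6 - I*√11/4*5 = -6 - 5*I*√11/4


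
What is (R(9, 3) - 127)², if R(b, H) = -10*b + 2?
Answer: 46225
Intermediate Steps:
R(b, H) = 2 - 10*b
(R(9, 3) - 127)² = ((2 - 10*9) - 127)² = ((2 - 90) - 127)² = (-88 - 127)² = (-215)² = 46225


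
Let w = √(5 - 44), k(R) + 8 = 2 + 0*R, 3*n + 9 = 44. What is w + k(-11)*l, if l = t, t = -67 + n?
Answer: 332 + I*√39 ≈ 332.0 + 6.245*I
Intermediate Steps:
n = 35/3 (n = -3 + (⅓)*44 = -3 + 44/3 = 35/3 ≈ 11.667)
k(R) = -6 (k(R) = -8 + (2 + 0*R) = -8 + (2 + 0) = -8 + 2 = -6)
t = -166/3 (t = -67 + 35/3 = -166/3 ≈ -55.333)
l = -166/3 ≈ -55.333
w = I*√39 (w = √(-39) = I*√39 ≈ 6.245*I)
w + k(-11)*l = I*√39 - 6*(-166/3) = I*√39 + 332 = 332 + I*√39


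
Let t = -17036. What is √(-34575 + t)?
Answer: I*√51611 ≈ 227.18*I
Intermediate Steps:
√(-34575 + t) = √(-34575 - 17036) = √(-51611) = I*√51611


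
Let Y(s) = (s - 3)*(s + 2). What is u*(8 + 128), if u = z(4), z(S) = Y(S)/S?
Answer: 204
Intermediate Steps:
Y(s) = (-3 + s)*(2 + s)
z(S) = (-6 + S**2 - S)/S
u = 3/2 (u = -1 + 4 - 6/4 = -1 + 4 - 6*1/4 = -1 + 4 - 3/2 = 3/2 ≈ 1.5000)
u*(8 + 128) = 3*(8 + 128)/2 = (3/2)*136 = 204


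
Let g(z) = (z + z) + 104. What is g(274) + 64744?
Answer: 65396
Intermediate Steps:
g(z) = 104 + 2*z (g(z) = 2*z + 104 = 104 + 2*z)
g(274) + 64744 = (104 + 2*274) + 64744 = (104 + 548) + 64744 = 652 + 64744 = 65396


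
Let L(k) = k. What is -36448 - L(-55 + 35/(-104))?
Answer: -3784837/104 ≈ -36393.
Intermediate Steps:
-36448 - L(-55 + 35/(-104)) = -36448 - (-55 + 35/(-104)) = -36448 - (-55 + 35*(-1/104)) = -36448 - (-55 - 35/104) = -36448 - 1*(-5755/104) = -36448 + 5755/104 = -3784837/104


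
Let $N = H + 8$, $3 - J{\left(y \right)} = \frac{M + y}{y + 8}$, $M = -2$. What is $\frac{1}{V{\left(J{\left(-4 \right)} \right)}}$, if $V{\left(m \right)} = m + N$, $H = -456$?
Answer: $- \frac{2}{887} \approx -0.0022548$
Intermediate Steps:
$J{\left(y \right)} = 3 - \frac{-2 + y}{8 + y}$ ($J{\left(y \right)} = 3 - \frac{-2 + y}{y + 8} = 3 - \frac{-2 + y}{8 + y}$)
$N = -448$ ($N = -456 + 8 = -448$)
$V{\left(m \right)} = -448 + m$ ($V{\left(m \right)} = m - 448 = -448 + m$)
$\frac{1}{V{\left(J{\left(-4 \right)} \right)}} = \frac{1}{-448 + \frac{2 \left(13 - 4\right)}{8 - 4}} = \frac{1}{-448 + 2 \cdot \frac{1}{4} \cdot 9} = \frac{1}{-448 + \frac{9}{2}} = \frac{1}{- \frac{887}{2}} = - \frac{2}{887}$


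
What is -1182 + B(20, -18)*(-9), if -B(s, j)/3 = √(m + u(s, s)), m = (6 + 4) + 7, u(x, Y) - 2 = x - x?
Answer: -1182 + 27*√19 ≈ -1064.3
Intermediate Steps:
u(x, Y) = 2 (u(x, Y) = 2 + (x - x) = 2 + 0 = 2)
m = 17 (m = 10 + 7 = 17)
B(s, j) = -3*√19 (B(s, j) = -3*√(17 + 2) = -3*√19)
-1182 + B(20, -18)*(-9) = -1182 - 3*√19*(-9) = -1182 + 27*√19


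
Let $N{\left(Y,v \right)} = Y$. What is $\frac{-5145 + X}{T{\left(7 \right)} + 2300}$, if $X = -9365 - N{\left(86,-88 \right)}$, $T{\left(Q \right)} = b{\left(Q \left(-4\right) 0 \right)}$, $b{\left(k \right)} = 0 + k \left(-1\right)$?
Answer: $- \frac{3649}{575} \approx -6.3461$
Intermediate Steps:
$b{\left(k \right)} = - k$ ($b{\left(k \right)} = 0 - k = - k$)
$T{\left(Q \right)} = 0$ ($T{\left(Q \right)} = - Q \left(-4\right) 0 = - - 4 Q 0 = \left(-1\right) 0 = 0$)
$X = -9451$ ($X = -9365 - 86 = -9451$)
$\frac{-5145 + X}{T{\left(7 \right)} + 2300} = \frac{-5145 - 9451}{0 + 2300} = - \frac{14596}{2300} = \left(-14596\right) \frac{1}{2300} = - \frac{3649}{575}$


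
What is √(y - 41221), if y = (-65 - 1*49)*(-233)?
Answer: I*√14659 ≈ 121.07*I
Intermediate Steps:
y = 26562 (y = (-65 - 49)*(-233) = -114*(-233) = 26562)
√(y - 41221) = √(26562 - 41221) = √(-14659) = I*√14659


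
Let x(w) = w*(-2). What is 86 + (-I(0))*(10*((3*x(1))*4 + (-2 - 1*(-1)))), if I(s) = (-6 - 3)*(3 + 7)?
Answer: -22414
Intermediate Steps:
x(w) = -2*w
I(s) = -90 (I(s) = -9*10 = -90)
86 + (-I(0))*(10*((3*x(1))*4 + (-2 - 1*(-1)))) = 86 + (-1*(-90))*(10*((3*(-2*1))*4 + (-2 - 1*(-1)))) = 86 + 90*(10*((3*(-2))*4 + (-2 + 1))) = 86 + 90*(10*(-6*4 - 1)) = 86 + 90*(10*(-24 - 1)) = 86 + 90*(10*(-25)) = 86 + 90*(-250) = 86 - 22500 = -22414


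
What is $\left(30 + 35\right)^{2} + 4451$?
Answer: $8676$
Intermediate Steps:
$\left(30 + 35\right)^{2} + 4451 = 65^{2} + 4451 = 4225 + 4451 = 8676$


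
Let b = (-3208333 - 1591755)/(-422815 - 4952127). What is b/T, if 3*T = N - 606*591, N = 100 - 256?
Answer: -1200022/160487705707 ≈ -7.4773e-6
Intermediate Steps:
b = 2400044/2687471 (b = -4800088/(-5374942) = -4800088*(-1/5374942) = 2400044/2687471 ≈ 0.89305)
N = -156
T = -119434 (T = (-156 - 606*591)/3 = (-156 - 358146)/3 = (⅓)*(-358302) = -119434)
b/T = (2400044/2687471)/(-119434) = (2400044/2687471)*(-1/119434) = -1200022/160487705707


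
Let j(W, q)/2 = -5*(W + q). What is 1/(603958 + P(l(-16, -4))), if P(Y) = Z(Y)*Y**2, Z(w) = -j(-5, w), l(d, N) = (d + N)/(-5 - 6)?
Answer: 1331/803728098 ≈ 1.6560e-6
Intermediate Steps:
j(W, q) = -10*W - 10*q (j(W, q) = 2*(-5*(W + q)) = 2*(-5*W - 5*q) = -10*W - 10*q)
l(d, N) = -N/11 - d/11 (l(d, N) = (N + d)/(-11) = (N + d)*(-1/11) = -N/11 - d/11)
Z(w) = -50 + 10*w (Z(w) = -(-10*(-5) - 10*w) = -(50 - 10*w) = -50 + 10*w)
P(Y) = Y**2*(-50 + 10*Y) (P(Y) = (-50 + 10*Y)*Y**2 = Y**2*(-50 + 10*Y))
1/(603958 + P(l(-16, -4))) = 1/(603958 + 10*(-1/11*(-4) - 1/11*(-16))**2*(-5 + (-1/11*(-4) - 1/11*(-16)))) = 1/(603958 + 10*(4/11 + 16/11)**2*(-5 + (4/11 + 16/11))) = 1/(603958 + 10*(20/11)**2*(-5 + 20/11)) = 1/(603958 + 10*(400/121)*(-35/11)) = 1/(603958 - 140000/1331) = 1/(803728098/1331) = 1331/803728098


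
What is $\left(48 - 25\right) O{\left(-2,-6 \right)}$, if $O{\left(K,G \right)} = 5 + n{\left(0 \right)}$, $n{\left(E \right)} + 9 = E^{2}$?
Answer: $-92$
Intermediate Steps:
$n{\left(E \right)} = -9 + E^{2}$
$O{\left(K,G \right)} = -4$ ($O{\left(K,G \right)} = 5 - \left(9 - 0^{2}\right) = 5 + \left(-9 + 0\right) = 5 - 9 = -4$)
$\left(48 - 25\right) O{\left(-2,-6 \right)} = \left(48 - 25\right) \left(-4\right) = 23 \left(-4\right) = -92$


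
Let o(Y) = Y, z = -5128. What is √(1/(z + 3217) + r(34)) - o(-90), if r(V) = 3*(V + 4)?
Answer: 90 + √8496267/273 ≈ 100.68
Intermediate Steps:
r(V) = 12 + 3*V (r(V) = 3*(4 + V) = 12 + 3*V)
√(1/(z + 3217) + r(34)) - o(-90) = √(1/(-5128 + 3217) + (12 + 3*34)) - 1*(-90) = √(1/(-1911) + (12 + 102)) + 90 = √(-1/1911 + 114) + 90 = √(217853/1911) + 90 = √8496267/273 + 90 = 90 + √8496267/273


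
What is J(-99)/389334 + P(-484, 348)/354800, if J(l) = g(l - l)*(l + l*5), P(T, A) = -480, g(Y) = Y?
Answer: -6/4435 ≈ -0.0013529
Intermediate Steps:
J(l) = 0 (J(l) = (l - l)*(l + l*5) = 0*(l + 5*l) = 0*(6*l) = 0)
J(-99)/389334 + P(-484, 348)/354800 = 0/389334 - 480/354800 = 0*(1/389334) - 480*1/354800 = 0 - 6/4435 = -6/4435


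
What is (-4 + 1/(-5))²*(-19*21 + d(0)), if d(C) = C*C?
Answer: -175959/25 ≈ -7038.4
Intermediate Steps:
d(C) = C²
(-4 + 1/(-5))²*(-19*21 + d(0)) = (-4 + 1/(-5))²*(-19*21 + 0²) = (-4 - ⅕)²*(-399 + 0) = (-21/5)²*(-399) = (441/25)*(-399) = -175959/25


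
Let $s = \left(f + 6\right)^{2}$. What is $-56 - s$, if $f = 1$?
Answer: $-105$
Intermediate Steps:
$s = 49$ ($s = \left(1 + 6\right)^{2} = 7^{2} = 49$)
$-56 - s = -56 - 49 = -105$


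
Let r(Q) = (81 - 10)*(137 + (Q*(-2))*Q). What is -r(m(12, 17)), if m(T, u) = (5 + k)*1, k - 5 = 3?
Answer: 14271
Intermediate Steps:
k = 8 (k = 5 + 3 = 8)
m(T, u) = 13 (m(T, u) = (5 + 8)*1 = 13*1 = 13)
r(Q) = 9727 - 142*Q² (r(Q) = 71*(137 + (-2*Q)*Q) = 71*(137 - 2*Q²) = 9727 - 142*Q²)
-r(m(12, 17)) = -(9727 - 142*13²) = -(9727 - 142*169) = -(9727 - 23998) = -1*(-14271) = 14271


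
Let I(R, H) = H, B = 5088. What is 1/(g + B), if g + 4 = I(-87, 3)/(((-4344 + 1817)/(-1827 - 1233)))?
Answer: 2527/12856448 ≈ 0.00019656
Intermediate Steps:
g = -928/2527 (g = -4 + 3/(((-4344 + 1817)/(-1827 - 1233))) = -4 + 3/((-2527/(-3060))) = -4 + 3/((-2527*(-1/3060))) = -4 + 3/(2527/3060) = -4 + 3*(3060/2527) = -4 + 9180/2527 = -928/2527 ≈ -0.36723)
1/(g + B) = 1/(-928/2527 + 5088) = 1/(12856448/2527) = 2527/12856448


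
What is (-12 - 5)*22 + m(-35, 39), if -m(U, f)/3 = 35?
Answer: -479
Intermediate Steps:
m(U, f) = -105 (m(U, f) = -3*35 = -105)
(-12 - 5)*22 + m(-35, 39) = (-12 - 5)*22 - 105 = -17*22 - 105 = -374 - 105 = -479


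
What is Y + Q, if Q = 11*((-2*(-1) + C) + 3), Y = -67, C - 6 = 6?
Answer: 120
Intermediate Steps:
C = 12 (C = 6 + 6 = 12)
Q = 187 (Q = 11*((-2*(-1) + 12) + 3) = 11*((2 + 12) + 3) = 11*(14 + 3) = 11*17 = 187)
Y + Q = -67 + 187 = 120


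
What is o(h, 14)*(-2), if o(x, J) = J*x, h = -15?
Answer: 420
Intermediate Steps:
o(h, 14)*(-2) = (14*(-15))*(-2) = -210*(-2) = 420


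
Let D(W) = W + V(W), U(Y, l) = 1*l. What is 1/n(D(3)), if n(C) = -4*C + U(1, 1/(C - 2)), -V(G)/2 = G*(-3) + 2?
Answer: -15/1019 ≈ -0.014720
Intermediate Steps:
V(G) = -4 + 6*G (V(G) = -2*(G*(-3) + 2) = -2*(-3*G + 2) = -2*(2 - 3*G) = -4 + 6*G)
U(Y, l) = l
D(W) = -4 + 7*W (D(W) = W + (-4 + 6*W) = -4 + 7*W)
n(C) = 1/(-2 + C) - 4*C (n(C) = -4*C + 1/(C - 2) = -4*C + 1/(-2 + C) = 1/(-2 + C) - 4*C)
1/n(D(3)) = 1/((1 - 4*(-4 + 7*3)*(-2 + (-4 + 7*3)))/(-2 + (-4 + 7*3))) = 1/((1 - 4*(-4 + 21)*(-2 + (-4 + 21)))/(-2 + (-4 + 21))) = 1/((1 - 4*17*(-2 + 17))/(-2 + 17)) = 1/((1 - 4*17*15)/15) = 1/((1 - 1020)/15) = 1/((1/15)*(-1019)) = 1/(-1019/15) = -15/1019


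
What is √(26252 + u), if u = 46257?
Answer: √72509 ≈ 269.27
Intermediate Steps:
√(26252 + u) = √(26252 + 46257) = √72509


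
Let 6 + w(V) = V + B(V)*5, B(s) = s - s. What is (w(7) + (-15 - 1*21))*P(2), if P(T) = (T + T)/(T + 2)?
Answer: -35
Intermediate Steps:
B(s) = 0
P(T) = 2*T/(2 + T) (P(T) = (2*T)/(2 + T) = 2*T/(2 + T))
w(V) = -6 + V (w(V) = -6 + (V + 0*5) = -6 + (V + 0) = -6 + V)
(w(7) + (-15 - 1*21))*P(2) = ((-6 + 7) + (-15 - 1*21))*(2*2/(2 + 2)) = (1 + (-15 - 21))*(2*2/4) = (1 - 36)*(2*2*(¼)) = -35*1 = -35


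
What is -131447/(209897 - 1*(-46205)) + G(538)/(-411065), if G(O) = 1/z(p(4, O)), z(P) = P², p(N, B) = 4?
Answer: -432266216491/842196549040 ≈ -0.51326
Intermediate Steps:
G(O) = 1/16 (G(O) = 1/(4²) = 1/16)
-131447/(209897 - 1*(-46205)) + G(538)/(-411065) = -131447/(209897 - 1*(-46205)) + (1/16)/(-411065) = -131447/(209897 + 46205) + (1/16)*(-1/411065) = -131447/256102 - 1/6577040 = -432266216491/842196549040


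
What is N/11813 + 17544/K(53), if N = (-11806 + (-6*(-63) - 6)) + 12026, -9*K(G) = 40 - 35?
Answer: -1865222488/59065 ≈ -31579.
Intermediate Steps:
K(G) = -5/9 (K(G) = -(40 - 35)/9 = -⅑*5 = -5/9)
N = 592 (N = (-11806 + (378 - 6)) + 12026 = (-11806 + 372) + 12026 = -11434 + 12026 = 592)
N/11813 + 17544/K(53) = 592/11813 + 17544/(-5/9) = 592*(1/11813) + 17544*(-9/5) = 592/11813 - 157896/5 = -1865222488/59065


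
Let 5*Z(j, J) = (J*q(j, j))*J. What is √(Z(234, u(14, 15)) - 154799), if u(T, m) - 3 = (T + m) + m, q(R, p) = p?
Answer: I*√1285445/5 ≈ 226.75*I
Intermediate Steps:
u(T, m) = 3 + T + 2*m (u(T, m) = 3 + ((T + m) + m) = 3 + (T + 2*m) = 3 + T + 2*m)
Z(j, J) = j*J²/5 (Z(j, J) = ((J*j)*J)/5 = (j*J²)/5 = j*J²/5)
√(Z(234, u(14, 15)) - 154799) = √((⅕)*234*(3 + 14 + 2*15)² - 154799) = √((⅕)*234*(3 + 14 + 30)² - 154799) = √((⅕)*234*47² - 154799) = √((⅕)*234*2209 - 154799) = √(516906/5 - 154799) = √(-257089/5) = I*√1285445/5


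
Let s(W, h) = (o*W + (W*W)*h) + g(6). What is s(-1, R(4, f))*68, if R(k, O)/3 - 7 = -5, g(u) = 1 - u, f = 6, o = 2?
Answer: -68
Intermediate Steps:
R(k, O) = 6 (R(k, O) = 21 + 3*(-5) = 21 - 15 = 6)
s(W, h) = -5 + 2*W + h*W² (s(W, h) = (2*W + (W*W)*h) + (1 - 1*6) = (2*W + W²*h) + (1 - 6) = (2*W + h*W²) - 5 = -5 + 2*W + h*W²)
s(-1, R(4, f))*68 = (-5 + 2*(-1) + 6*(-1)²)*68 = (-5 - 2 + 6*1)*68 = (-5 - 2 + 6)*68 = -1*68 = -68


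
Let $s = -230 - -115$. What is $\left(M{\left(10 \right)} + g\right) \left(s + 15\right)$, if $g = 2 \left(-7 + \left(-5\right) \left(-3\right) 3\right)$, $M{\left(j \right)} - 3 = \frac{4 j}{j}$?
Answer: $-8300$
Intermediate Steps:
$s = -115$ ($s = -230 + 115 = -115$)
$M{\left(j \right)} = 7$ ($M{\left(j \right)} = 3 + \frac{4 j}{j} = 3 + 4 = 7$)
$g = 76$ ($g = 2 \left(-7 + 15 \cdot 3\right) = 2 \left(-7 + 45\right) = 2 \cdot 38 = 76$)
$\left(M{\left(10 \right)} + g\right) \left(s + 15\right) = \left(7 + 76\right) \left(-115 + 15\right) = 83 \left(-100\right) = -8300$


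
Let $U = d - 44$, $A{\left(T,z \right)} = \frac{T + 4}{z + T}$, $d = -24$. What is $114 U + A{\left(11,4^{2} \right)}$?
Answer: $- \frac{69763}{9} \approx -7751.4$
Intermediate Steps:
$A{\left(T,z \right)} = \frac{4 + T}{T + z}$
$U = -68$ ($U = -24 - 44 = -68$)
$114 U + A{\left(11,4^{2} \right)} = 114 \left(-68\right) + \frac{4 + 11}{11 + 4^{2}} = -7752 + \frac{1}{11 + 16} \cdot 15 = -7752 + \frac{1}{27} \cdot 15 = -7752 + \frac{5}{9} = - \frac{69763}{9}$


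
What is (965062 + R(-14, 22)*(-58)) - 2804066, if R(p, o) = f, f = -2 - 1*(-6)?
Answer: -1839236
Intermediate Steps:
f = 4 (f = -2 + 6 = 4)
R(p, o) = 4
(965062 + R(-14, 22)*(-58)) - 2804066 = (965062 + 4*(-58)) - 2804066 = (965062 - 232) - 2804066 = 964830 - 2804066 = -1839236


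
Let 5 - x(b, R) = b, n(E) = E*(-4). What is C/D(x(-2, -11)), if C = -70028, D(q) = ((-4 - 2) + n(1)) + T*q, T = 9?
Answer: -70028/53 ≈ -1321.3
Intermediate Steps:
n(E) = -4*E
x(b, R) = 5 - b
D(q) = -10 + 9*q (D(q) = ((-4 - 2) - 4*1) + 9*q = (-6 - 4) + 9*q = -10 + 9*q)
C/D(x(-2, -11)) = -70028/(-10 + 9*(5 - 1*(-2))) = -70028/(-10 + 9*(5 + 2)) = -70028/(-10 + 9*7) = -70028/(-10 + 63) = -70028/53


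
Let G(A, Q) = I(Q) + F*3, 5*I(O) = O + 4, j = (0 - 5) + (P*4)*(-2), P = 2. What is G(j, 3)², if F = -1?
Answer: 64/25 ≈ 2.5600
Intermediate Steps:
j = -21 (j = (0 - 5) + (2*4)*(-2) = -5 + 8*(-2) = -5 - 16 = -21)
I(O) = ⅘ + O/5 (I(O) = (O + 4)/5 = (4 + O)/5 = ⅘ + O/5)
G(A, Q) = -11/5 + Q/5 (G(A, Q) = (⅘ + Q/5) - 1*3 = (⅘ + Q/5) - 3 = -11/5 + Q/5)
G(j, 3)² = (-11/5 + (⅕)*3)² = (-11/5 + ⅗)² = (-8/5)² = 64/25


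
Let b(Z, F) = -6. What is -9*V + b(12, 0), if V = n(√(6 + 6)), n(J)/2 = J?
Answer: -6 - 36*√3 ≈ -68.354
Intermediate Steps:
n(J) = 2*J
V = 4*√3 (V = 2*√(6 + 6) = 2*√12 = 2*(2*√3) = 4*√3 ≈ 6.9282)
-9*V + b(12, 0) = -36*√3 - 6 = -6 - 36*√3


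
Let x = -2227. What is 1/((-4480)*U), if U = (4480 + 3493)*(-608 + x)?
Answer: 1/101263478400 ≈ 9.8752e-12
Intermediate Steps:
U = -22603455 (U = (4480 + 3493)*(-608 - 2227) = 7973*(-2835) = -22603455)
1/((-4480)*U) = 1/(-4480*(-22603455)) = -1/4480*(-1/22603455) = 1/101263478400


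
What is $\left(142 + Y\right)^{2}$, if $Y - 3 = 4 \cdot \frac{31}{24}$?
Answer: $\frac{811801}{36} \approx 22550.0$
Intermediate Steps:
$Y = \frac{49}{6}$ ($Y = 3 + 4 \cdot \frac{31}{24} = 3 + \frac{31}{6} = \frac{49}{6} \approx 8.1667$)
$\left(142 + Y\right)^{2} = \left(142 + \frac{49}{6}\right)^{2} = \left(\frac{901}{6}\right)^{2} = \frac{811801}{36}$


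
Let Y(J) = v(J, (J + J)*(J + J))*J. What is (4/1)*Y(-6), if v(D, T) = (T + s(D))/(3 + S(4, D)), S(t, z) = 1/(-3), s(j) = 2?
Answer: -1314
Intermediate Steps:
S(t, z) = -1/3 (S(t, z) = 1*(-1/3) = -1/3)
v(D, T) = 3/4 + 3*T/8 (v(D, T) = (T + 2)/(3 - 1/3) = (2 + T)/(8/3) = (2 + T)*(3/8) = 3/4 + 3*T/8)
Y(J) = J*(3/4 + 3*J**2/2) (Y(J) = (3/4 + 3*((J + J)*(J + J))/8)*J = (3/4 + 3*((2*J)*(2*J))/8)*J = (3/4 + 3*(4*J**2)/8)*J = (3/4 + 3*J**2/2)*J = J*(3/4 + 3*J**2/2))
(4/1)*Y(-6) = (4/1)*((3/4)*(-6)*(1 + 2*(-6)**2)) = (4*1)*((3/4)*(-6)*(1 + 2*36)) = 4*((3/4)*(-6)*(1 + 72)) = 4*((3/4)*(-6)*73) = 4*(-657/2) = -1314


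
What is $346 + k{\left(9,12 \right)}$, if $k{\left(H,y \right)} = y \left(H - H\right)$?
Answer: $346$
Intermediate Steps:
$k{\left(H,y \right)} = 0$ ($k{\left(H,y \right)} = y 0 = 0$)
$346 + k{\left(9,12 \right)} = 346 + 0 = 346$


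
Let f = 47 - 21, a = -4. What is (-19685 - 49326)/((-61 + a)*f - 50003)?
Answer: 69011/51693 ≈ 1.3350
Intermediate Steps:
f = 26
(-19685 - 49326)/((-61 + a)*f - 50003) = (-19685 - 49326)/((-61 - 4)*26 - 50003) = -69011/(-65*26 - 50003) = -69011/(-1690 - 50003) = -69011/(-51693) = -69011*(-1/51693) = 69011/51693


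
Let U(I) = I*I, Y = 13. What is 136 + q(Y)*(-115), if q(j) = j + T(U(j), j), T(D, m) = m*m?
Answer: -20794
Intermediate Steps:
U(I) = I²
T(D, m) = m²
q(j) = j + j²
136 + q(Y)*(-115) = 136 + (13*(1 + 13))*(-115) = 136 + (13*14)*(-115) = 136 + 182*(-115) = 136 - 20930 = -20794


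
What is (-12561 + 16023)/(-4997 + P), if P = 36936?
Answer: 3462/31939 ≈ 0.10839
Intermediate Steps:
(-12561 + 16023)/(-4997 + P) = (-12561 + 16023)/(-4997 + 36936) = 3462/31939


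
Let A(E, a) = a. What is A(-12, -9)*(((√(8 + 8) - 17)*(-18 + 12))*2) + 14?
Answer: -1390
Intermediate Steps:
A(-12, -9)*(((√(8 + 8) - 17)*(-18 + 12))*2) + 14 = -9*(√(8 + 8) - 17)*(-18 + 12)*2 + 14 = -9*(√16 - 17)*(-6)*2 + 14 = -9*(4 - 17)*(-6)*2 + 14 = -9*(-13*(-6))*2 + 14 = -702*2 + 14 = -9*156 + 14 = -1404 + 14 = -1390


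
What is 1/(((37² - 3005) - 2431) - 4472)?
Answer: -1/8539 ≈ -0.00011711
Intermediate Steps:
1/(((37² - 3005) - 2431) - 4472) = 1/(((1369 - 3005) - 2431) - 4472) = 1/((-1636 - 2431) - 4472) = 1/(-4067 - 4472) = 1/(-8539) = -1/8539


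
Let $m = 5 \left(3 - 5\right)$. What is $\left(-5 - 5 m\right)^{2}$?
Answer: $2025$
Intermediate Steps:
$m = -10$ ($m = 5 \left(-2\right) = -10$)
$\left(-5 - 5 m\right)^{2} = \left(-5 - -50\right)^{2} = \left(-5 + 50\right)^{2} = 45^{2} = 2025$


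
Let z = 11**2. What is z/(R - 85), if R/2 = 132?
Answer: 121/179 ≈ 0.67598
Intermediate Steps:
R = 264 (R = 2*132 = 264)
z = 121
z/(R - 85) = 121/(264 - 85) = 121/179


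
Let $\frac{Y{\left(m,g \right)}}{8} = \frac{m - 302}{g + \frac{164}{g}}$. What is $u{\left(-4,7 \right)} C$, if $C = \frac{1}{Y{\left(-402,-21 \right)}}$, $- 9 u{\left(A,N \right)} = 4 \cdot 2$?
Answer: $- \frac{55}{12096} \approx -0.004547$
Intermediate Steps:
$u{\left(A,N \right)} = - \frac{8}{9}$ ($u{\left(A,N \right)} = - \frac{4 \cdot 2}{9} = \left(- \frac{1}{9}\right) 8 = - \frac{8}{9}$)
$Y{\left(m,g \right)} = \frac{8 \left(-302 + m\right)}{g + \frac{164}{g}}$ ($Y{\left(m,g \right)} = 8 \frac{m - 302}{g + \frac{164}{g}} = 8 \frac{-302 + m}{g + \frac{164}{g}} = \frac{8 \left(-302 + m\right)}{g + \frac{164}{g}}$)
$C = \frac{55}{10752}$ ($C = \frac{1}{8 \left(-21\right) \frac{1}{164 + \left(-21\right)^{2}} \left(-302 - 402\right)} = \frac{1}{8 \left(-21\right) \frac{1}{164 + 441} \left(-704\right)} = \frac{1}{8 \left(-21\right) \frac{1}{605} \left(-704\right)} = \frac{1}{\frac{10752}{55}} = \frac{55}{10752} \approx 0.0051153$)
$u{\left(-4,7 \right)} C = \left(- \frac{8}{9}\right) \frac{55}{10752} = - \frac{55}{12096}$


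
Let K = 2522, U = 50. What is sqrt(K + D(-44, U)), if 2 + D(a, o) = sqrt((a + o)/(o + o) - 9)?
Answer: sqrt(252000 + 10*I*sqrt(894))/10 ≈ 50.2 + 0.029781*I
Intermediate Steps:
D(a, o) = -2 + sqrt(-9 + (a + o)/(2*o)) (D(a, o) = -2 + sqrt((a + o)/(o + o) - 9) = -2 + sqrt((a + o)/((2*o)) - 9) = -2 + sqrt((a + o)*(1/(2*o)) - 9) = -2 + sqrt((a + o)/(2*o) - 9) = -2 + sqrt(-9 + (a + o)/(2*o)))
sqrt(K + D(-44, U)) = sqrt(2522 + (-2 + sqrt(-34 + 2*(-44)/50)/2)) = sqrt(2522 + (-2 + sqrt(-34 + 2*(-44)*(1/50))/2)) = sqrt(2522 + (-2 + sqrt(-34 - 44/25)/2)) = sqrt(2522 + (-2 + sqrt(-894/25)/2)) = sqrt(2522 + (-2 + (I*sqrt(894)/5)/2)) = sqrt(2522 + (-2 + I*sqrt(894)/10)) = sqrt(2520 + I*sqrt(894)/10)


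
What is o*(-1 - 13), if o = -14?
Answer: 196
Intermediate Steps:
o*(-1 - 13) = -14*(-1 - 13) = -14*(-14) = 196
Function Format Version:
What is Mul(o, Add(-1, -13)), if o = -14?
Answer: 196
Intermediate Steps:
Mul(o, Add(-1, -13)) = Mul(-14, Add(-1, -13)) = Mul(-14, -14) = 196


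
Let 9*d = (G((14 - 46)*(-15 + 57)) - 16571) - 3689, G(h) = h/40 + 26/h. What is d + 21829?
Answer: 591922399/30240 ≈ 19574.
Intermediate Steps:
G(h) = 26/h + h/40 (G(h) = h*(1/40) + 26/h = h/40 + 26/h = 26/h + h/40)
d = -68186561/30240 (d = (((26/(((14 - 46)*(-15 + 57))) + ((14 - 46)*(-15 + 57))/40) - 16571) - 3689)/9 = (((26/((-32*42)) + (-32*42)/40) - 16571) - 3689)/9 = (((26/(-1344) + (1/40)*(-1344)) - 16571) - 3689)/9 = (((26*(-1/1344) - 168/5) - 16571) - 3689)/9 = (((-13/672 - 168/5) - 16571) - 3689)/9 = ((-112961/3360 - 16571) - 3689)/9 = (-55791521/3360 - 3689)/9 = (⅑)*(-68186561/3360) = -68186561/30240 ≈ -2254.8)
d + 21829 = -68186561/30240 + 21829 = 591922399/30240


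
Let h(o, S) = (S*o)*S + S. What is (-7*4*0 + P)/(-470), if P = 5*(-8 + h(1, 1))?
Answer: 3/47 ≈ 0.063830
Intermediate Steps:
h(o, S) = S + o*S² (h(o, S) = o*S² + S = S + o*S²)
P = -30 (P = 5*(-8 + 1*(1 + 1*1)) = 5*(-8 + 1*(1 + 1)) = 5*(-8 + 1*2) = 5*(-8 + 2) = 5*(-6) = -30)
(-7*4*0 + P)/(-470) = (-7*4*0 - 30)/(-470) = -(-28*0 - 30)/470 = -(0 - 30)/470 = -1/470*(-30) = 3/47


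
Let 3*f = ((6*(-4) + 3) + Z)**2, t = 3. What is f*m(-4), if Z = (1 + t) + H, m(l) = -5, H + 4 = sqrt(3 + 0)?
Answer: -740 + 70*sqrt(3) ≈ -618.76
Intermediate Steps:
H = -4 + sqrt(3) (H = -4 + sqrt(3 + 0) = -4 + sqrt(3) ≈ -2.2679)
Z = sqrt(3) (Z = (1 + 3) + (-4 + sqrt(3)) = 4 + (-4 + sqrt(3)) = sqrt(3) ≈ 1.7320)
f = (-21 + sqrt(3))**2/3 (f = ((6*(-4) + 3) + sqrt(3))**2/3 = ((-24 + 3) + sqrt(3))**2/3 = (-21 + sqrt(3))**2/3 ≈ 123.75)
f*m(-4) = (148 - 14*sqrt(3))*(-5) = -740 + 70*sqrt(3)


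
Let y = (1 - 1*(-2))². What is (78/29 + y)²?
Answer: 114921/841 ≈ 136.65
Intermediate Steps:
y = 9 (y = (1 + 2)² = 3² = 9)
(78/29 + y)² = (78/29 + 9)² = (339/29)² = 114921/841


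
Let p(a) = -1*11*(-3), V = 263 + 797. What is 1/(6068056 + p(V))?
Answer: 1/6068089 ≈ 1.6480e-7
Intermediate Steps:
V = 1060
p(a) = 33 (p(a) = -11*(-3) = 33)
1/(6068056 + p(V)) = 1/(6068056 + 33) = 1/6068089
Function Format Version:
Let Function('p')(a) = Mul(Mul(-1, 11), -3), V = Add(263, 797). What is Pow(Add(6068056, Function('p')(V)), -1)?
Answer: Rational(1, 6068089) ≈ 1.6480e-7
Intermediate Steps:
V = 1060
Function('p')(a) = 33 (Function('p')(a) = Mul(-11, -3) = 33)
Pow(Add(6068056, Function('p')(V)), -1) = Pow(Add(6068056, 33), -1) = Pow(6068089, -1) = Rational(1, 6068089)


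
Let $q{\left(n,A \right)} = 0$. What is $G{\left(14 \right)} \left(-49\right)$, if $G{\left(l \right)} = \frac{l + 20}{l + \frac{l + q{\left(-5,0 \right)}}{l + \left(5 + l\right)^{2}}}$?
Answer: $- \frac{44625}{376} \approx -118.68$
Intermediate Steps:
$G{\left(l \right)} = \frac{20 + l}{l + \frac{l}{l + \left(5 + l\right)^{2}}}$ ($G{\left(l \right)} = \frac{l + 20}{l + \frac{l + 0}{l + \left(5 + l\right)^{2}}} = \frac{20 + l}{l + \frac{l}{l + \left(5 + l\right)^{2}}}$)
$G{\left(14 \right)} \left(-49\right) = \frac{500 + 14^{3} + 31 \cdot 14^{2} + 245 \cdot 14}{14 \left(26 + 14^{2} + 11 \cdot 14\right)} \left(-49\right) = \frac{500 + 2744 + 31 \cdot 196 + 3430}{14 \left(26 + 196 + 154\right)} \left(-49\right) = \frac{500 + 2744 + 6076 + 3430}{14 \cdot 376} \left(-49\right) = \frac{1}{14} \cdot \frac{1}{376} \cdot 12750 \left(-49\right) = \frac{6375}{2632} \left(-49\right) = - \frac{44625}{376}$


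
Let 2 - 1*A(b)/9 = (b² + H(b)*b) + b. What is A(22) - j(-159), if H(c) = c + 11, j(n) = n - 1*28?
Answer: -10883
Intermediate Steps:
j(n) = -28 + n (j(n) = n - 28 = -28 + n)
H(c) = 11 + c
A(b) = 18 - 9*b - 9*b² - 9*b*(11 + b) (A(b) = 18 - 9*((b² + (11 + b)*b) + b) = 18 - 9*((b² + b*(11 + b)) + b) = 18 - 9*(b + b² + b*(11 + b)) = 18 + (-9*b - 9*b² - 9*b*(11 + b)) = 18 - 9*b - 9*b² - 9*b*(11 + b))
A(22) - j(-159) = (18 - 108*22 - 18*22²) - (-28 - 159) = (18 - 2376 - 18*484) - 1*(-187) = (18 - 2376 - 8712) + 187 = -11070 + 187 = -10883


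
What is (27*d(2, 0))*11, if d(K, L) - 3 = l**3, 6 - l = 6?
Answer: 891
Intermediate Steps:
l = 0 (l = 6 - 1*6 = 6 - 6 = 0)
d(K, L) = 3 (d(K, L) = 3 + 0**3 = 3 + 0 = 3)
(27*d(2, 0))*11 = (27*3)*11 = 81*11 = 891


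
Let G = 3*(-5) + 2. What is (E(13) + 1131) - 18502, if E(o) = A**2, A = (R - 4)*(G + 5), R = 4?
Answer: -17371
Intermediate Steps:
G = -13 (G = -15 + 2 = -13)
A = 0 (A = (4 - 4)*(-13 + 5) = 0*(-8) = 0)
E(o) = 0 (E(o) = 0**2 = 0)
(E(13) + 1131) - 18502 = (0 + 1131) - 18502 = 1131 - 18502 = -17371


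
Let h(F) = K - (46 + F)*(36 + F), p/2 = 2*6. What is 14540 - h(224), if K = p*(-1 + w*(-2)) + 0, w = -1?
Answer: 84716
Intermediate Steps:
p = 24 (p = 2*(2*6) = 2*12 = 24)
K = 24 (K = 24*(-1 - 1*(-2)) + 0 = 24*(-1 + 2) + 0 = 24*1 + 0 = 24 + 0 = 24)
h(F) = 24 - (36 + F)*(46 + F) (h(F) = 24 - (46 + F)*(36 + F) = 24 - (36 + F)*(46 + F))
14540 - h(224) = 14540 - (-1632 - 1*224² - 82*224) = 14540 - (-1632 - 1*50176 - 18368) = 14540 - (-1632 - 50176 - 18368) = 14540 - 1*(-70176) = 14540 + 70176 = 84716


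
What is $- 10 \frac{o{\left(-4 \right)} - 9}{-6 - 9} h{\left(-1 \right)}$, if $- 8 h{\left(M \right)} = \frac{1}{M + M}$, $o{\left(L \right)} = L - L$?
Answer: $- \frac{3}{8} \approx -0.375$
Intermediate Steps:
$o{\left(L \right)} = 0$
$h{\left(M \right)} = - \frac{1}{16 M}$ ($h{\left(M \right)} = - \frac{1}{8 \left(M + M\right)} = - \frac{1}{8 \cdot 2 M} = - \frac{\frac{1}{2} \frac{1}{M}}{8} = - \frac{1}{16 M}$)
$- 10 \frac{o{\left(-4 \right)} - 9}{-6 - 9} h{\left(-1 \right)} = - 10 \frac{0 - 9}{-6 - 9} \left(- \frac{1}{16 \left(-1\right)}\right) = - 10 \left(- \frac{9}{-15}\right) \left(\left(- \frac{1}{16}\right) \left(-1\right)\right) = - 10 \left(\left(-9\right) \left(- \frac{1}{15}\right)\right) \frac{1}{16} = \left(-10\right) \frac{3}{5} \cdot \frac{1}{16} = \left(-6\right) \frac{1}{16} = - \frac{3}{8}$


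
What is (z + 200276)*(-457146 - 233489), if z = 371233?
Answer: -394704118215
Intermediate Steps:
(z + 200276)*(-457146 - 233489) = (371233 + 200276)*(-457146 - 233489) = 571509*(-690635) = -394704118215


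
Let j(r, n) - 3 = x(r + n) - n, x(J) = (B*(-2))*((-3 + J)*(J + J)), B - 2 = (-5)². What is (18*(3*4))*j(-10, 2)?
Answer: -2052648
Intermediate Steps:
B = 27 (B = 2 + (-5)² = 2 + 25 = 27)
x(J) = -108*J*(-3 + J) (x(J) = (27*(-2))*((-3 + J)*(J + J)) = -54*(-3 + J)*2*J = -108*J*(-3 + J))
j(r, n) = 3 - n + 108*(n + r)*(3 - n - r) (j(r, n) = 3 + (108*(r + n)*(3 - (r + n)) - n) = 3 + (108*(n + r)*(3 - (n + r)) - n) = 3 + (108*(n + r)*(3 + (-n - r)) - n) = 3 + (108*(n + r)*(3 - n - r) - n) = 3 + (-n + 108*(n + r)*(3 - n - r)) = 3 - n + 108*(n + r)*(3 - n - r))
(18*(3*4))*j(-10, 2) = (18*(3*4))*(3 - 1*2 - 108*(2 - 10)*(-3 + 2 - 10)) = (18*12)*(3 - 2 - 108*(-8)*(-11)) = 216*(3 - 2 - 9504) = 216*(-9503) = -2052648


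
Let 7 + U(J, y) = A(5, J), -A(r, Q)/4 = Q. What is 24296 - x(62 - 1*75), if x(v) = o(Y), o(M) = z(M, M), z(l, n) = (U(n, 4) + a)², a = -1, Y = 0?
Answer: 24232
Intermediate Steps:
A(r, Q) = -4*Q
U(J, y) = -7 - 4*J
z(l, n) = (-8 - 4*n)² (z(l, n) = ((-7 - 4*n) - 1)² = (-8 - 4*n)²)
o(M) = 16*(2 + M)²
x(v) = 64 (x(v) = 16*(2 + 0)² = 16*2² = 16*4 = 64)
24296 - x(62 - 1*75) = 24296 - 1*64 = 24296 - 64 = 24232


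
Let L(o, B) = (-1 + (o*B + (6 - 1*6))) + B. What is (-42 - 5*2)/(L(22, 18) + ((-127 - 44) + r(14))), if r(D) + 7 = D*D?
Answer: -52/431 ≈ -0.12065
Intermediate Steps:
r(D) = -7 + D**2 (r(D) = -7 + D*D = -7 + D**2)
L(o, B) = -1 + B + B*o (L(o, B) = (-1 + (B*o + (6 - 6))) + B = (-1 + (B*o + 0)) + B = (-1 + B*o) + B = -1 + B + B*o)
(-42 - 5*2)/(L(22, 18) + ((-127 - 44) + r(14))) = (-42 - 5*2)/((-1 + 18 + 18*22) + ((-127 - 44) + (-7 + 14**2))) = (-42 - 10)/((-1 + 18 + 396) + (-171 + (-7 + 196))) = -52/(413 + (-171 + 189)) = -52/(413 + 18) = -52/431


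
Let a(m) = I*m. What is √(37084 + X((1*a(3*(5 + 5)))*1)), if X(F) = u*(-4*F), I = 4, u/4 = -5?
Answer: 2*√11671 ≈ 216.06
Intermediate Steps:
u = -20 (u = 4*(-5) = -20)
a(m) = 4*m
X(F) = 80*F (X(F) = -(-80)*F = 80*F)
√(37084 + X((1*a(3*(5 + 5)))*1)) = √(37084 + 80*((1*(4*(3*(5 + 5))))*1)) = √(37084 + 80*((1*(4*(3*10)))*1)) = √(37084 + 80*((1*(4*30))*1)) = √(37084 + 80*((1*120)*1)) = √(37084 + 80*(120*1)) = √(37084 + 80*120) = √(37084 + 9600) = √46684 = 2*√11671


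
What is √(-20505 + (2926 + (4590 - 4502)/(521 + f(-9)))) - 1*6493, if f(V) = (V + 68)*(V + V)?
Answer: -6493 + 3*I*√571676323/541 ≈ -6493.0 + 132.59*I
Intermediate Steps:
f(V) = 2*V*(68 + V) (f(V) = (68 + V)*(2*V) = 2*V*(68 + V))
√(-20505 + (2926 + (4590 - 4502)/(521 + f(-9)))) - 1*6493 = √(-20505 + (2926 + (4590 - 4502)/(521 + 2*(-9)*(68 - 9)))) - 1*6493 = √(-20505 + (2926 + 88/(521 + 2*(-9)*59))) - 6493 = √(-20505 + (2926 + 88/(521 - 1062))) - 6493 = √(-20505 + (2926 + 88/(-541))) - 6493 = √(-20505 + (2926 + 88*(-1/541))) - 6493 = √(-20505 + (2926 - 88/541)) - 6493 = √(-20505 + 1582878/541) - 6493 = √(-9510327/541) - 6493 = 3*I*√571676323/541 - 6493 = -6493 + 3*I*√571676323/541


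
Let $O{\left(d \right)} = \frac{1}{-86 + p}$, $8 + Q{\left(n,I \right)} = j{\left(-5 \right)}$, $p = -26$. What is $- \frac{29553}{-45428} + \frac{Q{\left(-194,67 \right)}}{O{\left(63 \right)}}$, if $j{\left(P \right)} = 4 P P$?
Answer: $- \frac{468060559}{45428} \approx -10303.0$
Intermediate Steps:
$j{\left(P \right)} = 4 P^{2}$
$Q{\left(n,I \right)} = 92$ ($Q{\left(n,I \right)} = -8 + 4 \left(-5\right)^{2} = -8 + 4 \cdot 25 = -8 + 100 = 92$)
$O{\left(d \right)} = - \frac{1}{112}$ ($O{\left(d \right)} = \frac{1}{-86 - 26} = \frac{1}{-112} = - \frac{1}{112}$)
$- \frac{29553}{-45428} + \frac{Q{\left(-194,67 \right)}}{O{\left(63 \right)}} = - \frac{29553}{-45428} + \frac{92}{- \frac{1}{112}} = \left(-29553\right) \left(- \frac{1}{45428}\right) + 92 \left(-112\right) = \frac{29553}{45428} - 10304 = - \frac{468060559}{45428}$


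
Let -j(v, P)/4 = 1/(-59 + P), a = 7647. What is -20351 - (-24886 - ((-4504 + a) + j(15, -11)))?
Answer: 268732/35 ≈ 7678.1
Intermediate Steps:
j(v, P) = -4/(-59 + P)
-20351 - (-24886 - ((-4504 + a) + j(15, -11))) = -20351 - (-24886 - ((-4504 + 7647) - 4/(-59 - 11))) = -20351 - (-24886 - (3143 - 4/(-70))) = -20351 - (-24886 - (3143 - 4*(-1/70))) = -20351 - (-24886 - (3143 + 2/35)) = -20351 - (-24886 - 1*110007/35) = -20351 - (-24886 - 110007/35) = -20351 - 1*(-981017/35) = -20351 + 981017/35 = 268732/35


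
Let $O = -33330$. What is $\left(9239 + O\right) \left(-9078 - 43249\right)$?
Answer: $1260609757$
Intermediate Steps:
$\left(9239 + O\right) \left(-9078 - 43249\right) = \left(9239 - 33330\right) \left(-9078 - 43249\right) = \left(-24091\right) \left(-52327\right) = 1260609757$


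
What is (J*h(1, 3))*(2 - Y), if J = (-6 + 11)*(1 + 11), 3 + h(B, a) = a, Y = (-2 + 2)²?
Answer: 0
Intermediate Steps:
Y = 0 (Y = 0² = 0)
h(B, a) = -3 + a
J = 60 (J = 5*12 = 60)
(J*h(1, 3))*(2 - Y) = (60*(-3 + 3))*(2 - 1*0) = (60*0)*(2 + 0) = 0*2 = 0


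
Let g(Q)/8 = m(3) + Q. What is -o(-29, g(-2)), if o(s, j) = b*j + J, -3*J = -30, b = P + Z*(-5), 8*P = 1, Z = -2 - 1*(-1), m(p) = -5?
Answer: 277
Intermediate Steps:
Z = -1 (Z = -2 + 1 = -1)
P = 1/8 (P = (1/8)*1 = 1/8 ≈ 0.12500)
b = 41/8 (b = 1/8 - 1*(-5) = 1/8 + 5 = 41/8 ≈ 5.1250)
g(Q) = -40 + 8*Q (g(Q) = 8*(-5 + Q) = -40 + 8*Q)
J = 10 (J = -1/3*(-30) = 10)
o(s, j) = 10 + 41*j/8 (o(s, j) = 41*j/8 + 10 = 10 + 41*j/8)
-o(-29, g(-2)) = -(10 + 41*(-40 + 8*(-2))/8) = -(10 + 41*(-40 - 16)/8) = -(10 + (41/8)*(-56)) = -(10 - 287) = -1*(-277) = 277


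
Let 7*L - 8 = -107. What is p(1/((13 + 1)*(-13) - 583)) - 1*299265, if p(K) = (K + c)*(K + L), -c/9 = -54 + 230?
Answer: -1134180315713/4096575 ≈ -2.7686e+5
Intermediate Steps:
L = -99/7 (L = 8/7 + (⅐)*(-107) = 8/7 - 107/7 = -99/7 ≈ -14.143)
c = -1584 (c = -9*(-54 + 230) = -9*176 = -1584)
p(K) = (-1584 + K)*(-99/7 + K) (p(K) = (K - 1584)*(K - 99/7) = (-1584 + K)*(-99/7 + K))
p(1/((13 + 1)*(-13) - 583)) - 1*299265 = (156816/7 + (1/((13 + 1)*(-13) - 583))² - 11187/(7*((13 + 1)*(-13) - 583))) - 1*299265 = (156816/7 + (1/(14*(-13) - 583))² - 11187/(7*(14*(-13) - 583))) - 299265 = (156816/7 + (1/(-182 - 583))² - 11187/(7*(-182 - 583))) - 299265 = (156816/7 + (1/(-765))² - 11187/7/(-765)) - 299265 = (156816/7 + (-1/765)² - 11187/7*(-1/765)) - 299265 = (156816/7 + 1/585225 + 1243/595) - 299265 = 91781201662/4096575 - 299265 = -1134180315713/4096575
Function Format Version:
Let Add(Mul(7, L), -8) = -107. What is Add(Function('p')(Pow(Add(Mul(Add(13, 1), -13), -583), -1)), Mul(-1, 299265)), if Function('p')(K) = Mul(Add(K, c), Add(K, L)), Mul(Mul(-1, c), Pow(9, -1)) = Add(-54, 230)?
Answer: Rational(-1134180315713, 4096575) ≈ -2.7686e+5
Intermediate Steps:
L = Rational(-99, 7) (L = Add(Rational(8, 7), Mul(Rational(1, 7), -107)) = Add(Rational(8, 7), Rational(-107, 7)) = Rational(-99, 7) ≈ -14.143)
c = -1584 (c = Mul(-9, Add(-54, 230)) = Mul(-9, 176) = -1584)
Function('p')(K) = Mul(Add(-1584, K), Add(Rational(-99, 7), K)) (Function('p')(K) = Mul(Add(K, -1584), Add(K, Rational(-99, 7))) = Mul(Add(-1584, K), Add(Rational(-99, 7), K)))
Add(Function('p')(Pow(Add(Mul(Add(13, 1), -13), -583), -1)), Mul(-1, 299265)) = Add(Add(Rational(156816, 7), Pow(Pow(Add(Mul(Add(13, 1), -13), -583), -1), 2), Mul(Rational(-11187, 7), Pow(Add(Mul(Add(13, 1), -13), -583), -1))), Mul(-1, 299265)) = Add(Add(Rational(156816, 7), Pow(Pow(Add(Mul(14, -13), -583), -1), 2), Mul(Rational(-11187, 7), Pow(Add(Mul(14, -13), -583), -1))), -299265) = Add(Add(Rational(156816, 7), Pow(Pow(Add(-182, -583), -1), 2), Mul(Rational(-11187, 7), Pow(Add(-182, -583), -1))), -299265) = Add(Add(Rational(156816, 7), Pow(Pow(-765, -1), 2), Mul(Rational(-11187, 7), Pow(-765, -1))), -299265) = Add(Add(Rational(156816, 7), Pow(Rational(-1, 765), 2), Mul(Rational(-11187, 7), Rational(-1, 765))), -299265) = Add(Add(Rational(156816, 7), Rational(1, 585225), Rational(1243, 595)), -299265) = Add(Rational(91781201662, 4096575), -299265) = Rational(-1134180315713, 4096575)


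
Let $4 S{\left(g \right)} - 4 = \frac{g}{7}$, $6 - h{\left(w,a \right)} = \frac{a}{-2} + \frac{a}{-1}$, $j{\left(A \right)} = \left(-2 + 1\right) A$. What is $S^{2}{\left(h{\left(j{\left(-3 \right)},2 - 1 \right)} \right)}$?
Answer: $\frac{5041}{3136} \approx 1.6075$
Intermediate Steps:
$j{\left(A \right)} = - A$
$h{\left(w,a \right)} = 6 + \frac{3 a}{2}$ ($h{\left(w,a \right)} = 6 - \left(\frac{a}{-2} + \frac{a}{-1}\right) = 6 - \left(a \left(- \frac{1}{2}\right) + a \left(-1\right)\right) = 6 - \left(- \frac{a}{2} - a\right) = 6 - - \frac{3 a}{2} = 6 + \frac{3 a}{2}$)
$S{\left(g \right)} = 1 + \frac{g}{28}$ ($S{\left(g \right)} = 1 + \frac{g \frac{1}{7}}{4} = 1 + \frac{\frac{1}{7} g}{4} = 1 + \frac{g}{28}$)
$S^{2}{\left(h{\left(j{\left(-3 \right)},2 - 1 \right)} \right)} = \left(1 + \frac{6 + \frac{3 \left(2 - 1\right)}{2}}{28}\right)^{2} = \left(1 + \frac{6 + \frac{3}{2} \cdot 1}{28}\right)^{2} = \left(1 + \frac{6 + \frac{3}{2}}{28}\right)^{2} = \left(1 + \frac{1}{28} \cdot \frac{15}{2}\right)^{2} = \left(1 + \frac{15}{56}\right)^{2} = \left(\frac{71}{56}\right)^{2} = \frac{5041}{3136}$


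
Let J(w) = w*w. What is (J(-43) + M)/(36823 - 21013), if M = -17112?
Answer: -15263/15810 ≈ -0.96540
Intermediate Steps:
J(w) = w**2
(J(-43) + M)/(36823 - 21013) = ((-43)**2 - 17112)/(36823 - 21013) = (1849 - 17112)/15810 = -15263*1/15810 = -15263/15810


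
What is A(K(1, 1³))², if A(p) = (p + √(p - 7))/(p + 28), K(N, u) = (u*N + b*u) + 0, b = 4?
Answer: (5 + I*√2)²/1089 ≈ 0.02112 + 0.012986*I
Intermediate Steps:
K(N, u) = 4*u + N*u (K(N, u) = (u*N + 4*u) + 0 = (N*u + 4*u) + 0 = (4*u + N*u) + 0 = 4*u + N*u)
A(p) = (p + √(-7 + p))/(28 + p)
A(K(1, 1³))² = ((1³*(4 + 1) + √(-7 + 1³*(4 + 1)))/(28 + 1³*(4 + 1)))² = ((1*5 + √(-7 + 1*5))/(28 + 1*5))² = ((5 + √(-7 + 5))/(28 + 5))² = ((5 + √(-2))/33)² = ((5 + I*√2)/33)² = (5/33 + I*√2/33)²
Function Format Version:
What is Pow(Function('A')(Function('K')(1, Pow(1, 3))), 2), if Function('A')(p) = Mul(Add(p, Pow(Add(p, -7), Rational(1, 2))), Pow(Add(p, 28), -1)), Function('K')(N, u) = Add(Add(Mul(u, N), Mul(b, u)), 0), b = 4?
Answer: Mul(Rational(1, 1089), Pow(Add(5, Mul(I, Pow(2, Rational(1, 2)))), 2)) ≈ Add(0.021120, Mul(0.012986, I))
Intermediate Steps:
Function('K')(N, u) = Add(Mul(4, u), Mul(N, u)) (Function('K')(N, u) = Add(Add(Mul(u, N), Mul(4, u)), 0) = Add(Add(Mul(N, u), Mul(4, u)), 0) = Add(Add(Mul(4, u), Mul(N, u)), 0) = Add(Mul(4, u), Mul(N, u)))
Function('A')(p) = Mul(Pow(Add(28, p), -1), Add(p, Pow(Add(-7, p), Rational(1, 2)))) (Function('A')(p) = Mul(Add(p, Pow(Add(-7, p), Rational(1, 2))), Pow(Add(28, p), -1)) = Mul(Pow(Add(28, p), -1), Add(p, Pow(Add(-7, p), Rational(1, 2)))))
Pow(Function('A')(Function('K')(1, Pow(1, 3))), 2) = Pow(Mul(Pow(Add(28, Mul(Pow(1, 3), Add(4, 1))), -1), Add(Mul(Pow(1, 3), Add(4, 1)), Pow(Add(-7, Mul(Pow(1, 3), Add(4, 1))), Rational(1, 2)))), 2) = Pow(Mul(Pow(Add(28, Mul(1, 5)), -1), Add(Mul(1, 5), Pow(Add(-7, Mul(1, 5)), Rational(1, 2)))), 2) = Pow(Mul(Pow(Add(28, 5), -1), Add(5, Pow(Add(-7, 5), Rational(1, 2)))), 2) = Pow(Mul(Pow(33, -1), Add(5, Pow(-2, Rational(1, 2)))), 2) = Pow(Mul(Rational(1, 33), Add(5, Mul(I, Pow(2, Rational(1, 2))))), 2) = Pow(Add(Rational(5, 33), Mul(Rational(1, 33), I, Pow(2, Rational(1, 2)))), 2)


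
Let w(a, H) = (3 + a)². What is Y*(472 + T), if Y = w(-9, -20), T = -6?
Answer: 16776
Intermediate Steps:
Y = 36 (Y = (3 - 9)² = (-6)² = 36)
Y*(472 + T) = 36*(472 - 6) = 36*466 = 16776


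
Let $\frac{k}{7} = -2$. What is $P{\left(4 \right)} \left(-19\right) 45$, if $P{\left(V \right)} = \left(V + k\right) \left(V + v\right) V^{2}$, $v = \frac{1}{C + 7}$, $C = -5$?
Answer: $615600$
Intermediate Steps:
$v = \frac{1}{2}$ ($v = \frac{1}{-5 + 7} = \frac{1}{2} \approx 0.5$)
$k = -14$ ($k = 7 \left(-2\right) = -14$)
$P{\left(V \right)} = V^{2} \left(\frac{1}{2} + V\right) \left(-14 + V\right)$ ($P{\left(V \right)} = \left(V - 14\right) \left(V + \frac{1}{2}\right) V^{2} = \left(-14 + V\right) \left(\frac{1}{2} + V\right) V^{2} = \left(\frac{1}{2} + V\right) \left(-14 + V\right) V^{2} = V^{2} \left(\frac{1}{2} + V\right) \left(-14 + V\right)$)
$P{\left(4 \right)} \left(-19\right) 45 = 4^{2} \left(-7 + 4^{2} - 54\right) \left(-19\right) 45 = 16 \left(-7 + 16 - 54\right) \left(-19\right) 45 = 16 \left(-45\right) \left(-19\right) 45 = \left(-720\right) \left(-19\right) 45 = 13680 \cdot 45 = 615600$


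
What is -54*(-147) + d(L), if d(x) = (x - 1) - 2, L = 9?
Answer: 7944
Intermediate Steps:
d(x) = -3 + x (d(x) = (-1 + x) - 2 = -3 + x)
-54*(-147) + d(L) = -54*(-147) + (-3 + 9) = 7938 + 6 = 7944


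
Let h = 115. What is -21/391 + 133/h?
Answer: 2156/1955 ≈ 1.1028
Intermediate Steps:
-21/391 + 133/h = -21/391 + 133/115 = 2156/1955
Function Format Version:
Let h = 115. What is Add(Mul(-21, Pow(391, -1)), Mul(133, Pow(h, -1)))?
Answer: Rational(2156, 1955) ≈ 1.1028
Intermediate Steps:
Add(Mul(-21, Pow(391, -1)), Mul(133, Pow(h, -1))) = Add(Mul(-21, Pow(391, -1)), Mul(133, Pow(115, -1))) = Add(Mul(-21, Rational(1, 391)), Mul(133, Rational(1, 115))) = Add(Rational(-21, 391), Rational(133, 115)) = Rational(2156, 1955)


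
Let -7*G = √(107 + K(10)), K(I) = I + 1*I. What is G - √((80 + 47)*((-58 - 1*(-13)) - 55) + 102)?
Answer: -√127/7 - I*√12598 ≈ -1.6099 - 112.24*I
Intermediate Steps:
K(I) = 2*I (K(I) = I + I = 2*I)
G = -√127/7 (G = -√(107 + 2*10)/7 = -√(107 + 20)/7 = -√127/7 ≈ -1.6099)
G - √((80 + 47)*((-58 - 1*(-13)) - 55) + 102) = -√127/7 - √((80 + 47)*((-58 - 1*(-13)) - 55) + 102) = -√127/7 - √(127*((-58 + 13) - 55) + 102) = -√127/7 - √(127*(-45 - 55) + 102) = -√127/7 - √(127*(-100) + 102) = -√127/7 - √(-12700 + 102) = -√127/7 - √(-12598) = -√127/7 - I*√12598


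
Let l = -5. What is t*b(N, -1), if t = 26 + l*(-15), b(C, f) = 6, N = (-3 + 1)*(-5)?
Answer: 606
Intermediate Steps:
N = 10 (N = -2*(-5) = 10)
t = 101 (t = 26 - 5*(-15) = 26 + 75 = 101)
t*b(N, -1) = 101*6 = 606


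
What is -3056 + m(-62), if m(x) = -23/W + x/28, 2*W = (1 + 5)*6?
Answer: -192748/63 ≈ -3059.5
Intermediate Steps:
W = 18 (W = ((1 + 5)*6)/2 = (6*6)/2 = (½)*36 = 18)
m(x) = -23/18 + x/28
-3056 + m(-62) = -3056 + (-23/18 + (1/28)*(-62)) = -3056 + (-23/18 - 31/14) = -3056 - 220/63 = -192748/63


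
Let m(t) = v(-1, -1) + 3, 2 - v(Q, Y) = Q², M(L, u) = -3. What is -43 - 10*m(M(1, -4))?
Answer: -83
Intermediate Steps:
v(Q, Y) = 2 - Q²
m(t) = 4 (m(t) = (2 - 1*(-1)²) + 3 = (2 - 1*1) + 3 = (2 - 1) + 3 = 1 + 3 = 4)
-43 - 10*m(M(1, -4)) = -43 - 10*4 = -43 - 40 = -83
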